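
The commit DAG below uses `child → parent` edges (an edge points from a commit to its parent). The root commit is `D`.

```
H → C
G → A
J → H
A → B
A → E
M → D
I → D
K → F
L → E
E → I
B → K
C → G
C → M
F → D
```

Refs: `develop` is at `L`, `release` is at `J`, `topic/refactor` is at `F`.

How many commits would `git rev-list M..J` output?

Reachable from J: {A, B, C, D, E, F, G, H, I, J, K, M}.
Reachable from M: {D, M}.
In J's history but not M's: {A, B, C, E, F, G, H, I, J, K} — 10 commits.

10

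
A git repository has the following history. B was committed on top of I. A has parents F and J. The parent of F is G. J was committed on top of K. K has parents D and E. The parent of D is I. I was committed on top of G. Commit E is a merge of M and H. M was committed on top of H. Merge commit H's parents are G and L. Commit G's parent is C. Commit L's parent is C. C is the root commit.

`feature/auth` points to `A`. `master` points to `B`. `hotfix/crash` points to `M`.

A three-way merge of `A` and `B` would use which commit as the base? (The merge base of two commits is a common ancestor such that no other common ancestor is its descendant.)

I

Ancestors of A: {A, C, D, E, F, G, H, I, J, K, L, M}.
Ancestors of B: {B, C, G, I}.
Common ancestors: {C, G, I}.
Among these, I is not an ancestor of any other common ancestor — it is the merge base.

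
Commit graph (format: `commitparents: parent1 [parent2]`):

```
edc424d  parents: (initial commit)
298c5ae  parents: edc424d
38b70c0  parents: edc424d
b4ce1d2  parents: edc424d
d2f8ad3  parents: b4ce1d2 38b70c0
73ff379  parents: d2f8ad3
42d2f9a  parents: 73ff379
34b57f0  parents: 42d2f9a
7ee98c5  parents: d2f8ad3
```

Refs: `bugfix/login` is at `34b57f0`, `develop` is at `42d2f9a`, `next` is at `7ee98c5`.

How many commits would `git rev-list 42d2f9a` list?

6

Walking parent pointers from 42d2f9a: reachable set = {38b70c0, 42d2f9a, 73ff379, b4ce1d2, d2f8ad3, edc424d}.
That is 6 commits.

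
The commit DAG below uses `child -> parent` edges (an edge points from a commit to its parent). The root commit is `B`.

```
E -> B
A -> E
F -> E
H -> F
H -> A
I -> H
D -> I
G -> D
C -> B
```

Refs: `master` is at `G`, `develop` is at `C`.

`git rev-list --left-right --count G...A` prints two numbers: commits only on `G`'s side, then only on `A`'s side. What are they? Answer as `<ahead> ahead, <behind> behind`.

Reachable from G: {A, B, D, E, F, G, H, I}.
Reachable from A: {A, B, E}.
Only in G's history (ahead): {D, F, G, H, I} — 5.
Only in A's history (behind): {} — 0.

5 ahead, 0 behind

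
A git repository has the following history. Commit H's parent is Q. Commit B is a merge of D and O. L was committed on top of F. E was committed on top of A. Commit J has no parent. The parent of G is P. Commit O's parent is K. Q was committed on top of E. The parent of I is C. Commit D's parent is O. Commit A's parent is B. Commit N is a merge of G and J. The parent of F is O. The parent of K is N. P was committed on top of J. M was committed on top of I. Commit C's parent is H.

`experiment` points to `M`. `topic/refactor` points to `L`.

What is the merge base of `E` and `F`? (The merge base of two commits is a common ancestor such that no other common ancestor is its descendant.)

O

Ancestors of E: {A, B, D, E, G, J, K, N, O, P}.
Ancestors of F: {F, G, J, K, N, O, P}.
Common ancestors: {G, J, K, N, O, P}.
Among these, O is not an ancestor of any other common ancestor — it is the merge base.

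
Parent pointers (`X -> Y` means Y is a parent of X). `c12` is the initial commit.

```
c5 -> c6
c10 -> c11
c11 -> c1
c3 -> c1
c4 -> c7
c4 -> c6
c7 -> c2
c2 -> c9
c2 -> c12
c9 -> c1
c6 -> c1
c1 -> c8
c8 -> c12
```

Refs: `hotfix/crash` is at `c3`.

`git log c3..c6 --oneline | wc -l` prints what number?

1

Reachable from c6: {c1, c12, c6, c8}.
Reachable from c3: {c1, c12, c3, c8}.
In c6's history but not c3's: {c6} — 1 commit.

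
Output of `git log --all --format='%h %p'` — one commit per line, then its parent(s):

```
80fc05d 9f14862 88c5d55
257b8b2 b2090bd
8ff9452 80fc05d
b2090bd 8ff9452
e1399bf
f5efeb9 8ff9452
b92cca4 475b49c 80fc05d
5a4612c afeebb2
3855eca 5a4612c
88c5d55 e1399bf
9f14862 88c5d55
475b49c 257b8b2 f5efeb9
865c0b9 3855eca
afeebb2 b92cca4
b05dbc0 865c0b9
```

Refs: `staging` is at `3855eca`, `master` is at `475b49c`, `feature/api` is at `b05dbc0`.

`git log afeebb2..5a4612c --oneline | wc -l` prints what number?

1

Reachable from 5a4612c: {257b8b2, 475b49c, 5a4612c, 80fc05d, 88c5d55, 8ff9452, 9f14862, afeebb2, b2090bd, b92cca4, e1399bf, f5efeb9}.
Reachable from afeebb2: {257b8b2, 475b49c, 80fc05d, 88c5d55, 8ff9452, 9f14862, afeebb2, b2090bd, b92cca4, e1399bf, f5efeb9}.
In 5a4612c's history but not afeebb2's: {5a4612c} — 1 commit.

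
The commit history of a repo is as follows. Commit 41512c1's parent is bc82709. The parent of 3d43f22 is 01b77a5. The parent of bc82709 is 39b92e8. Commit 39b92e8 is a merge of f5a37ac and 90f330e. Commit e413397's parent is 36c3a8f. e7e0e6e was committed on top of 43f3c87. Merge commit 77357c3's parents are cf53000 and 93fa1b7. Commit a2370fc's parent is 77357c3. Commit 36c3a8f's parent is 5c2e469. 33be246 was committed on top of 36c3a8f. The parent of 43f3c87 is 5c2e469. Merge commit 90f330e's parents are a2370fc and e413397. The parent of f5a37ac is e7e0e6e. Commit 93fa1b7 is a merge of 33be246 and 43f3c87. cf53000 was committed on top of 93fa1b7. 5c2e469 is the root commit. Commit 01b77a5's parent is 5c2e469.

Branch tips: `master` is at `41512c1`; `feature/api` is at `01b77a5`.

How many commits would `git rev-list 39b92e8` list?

Walking parent pointers from 39b92e8: reachable set = {33be246, 36c3a8f, 39b92e8, 43f3c87, 5c2e469, 77357c3, 90f330e, 93fa1b7, a2370fc, cf53000, e413397, e7e0e6e, f5a37ac}.
That is 13 commits.

13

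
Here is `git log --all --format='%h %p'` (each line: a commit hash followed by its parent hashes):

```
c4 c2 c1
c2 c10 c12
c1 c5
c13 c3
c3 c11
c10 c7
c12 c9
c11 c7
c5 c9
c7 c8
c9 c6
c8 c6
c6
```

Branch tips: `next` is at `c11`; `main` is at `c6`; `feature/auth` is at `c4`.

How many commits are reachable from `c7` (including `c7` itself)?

Walking parent pointers from c7: reachable set = {c6, c7, c8}.
That is 3 commits.

3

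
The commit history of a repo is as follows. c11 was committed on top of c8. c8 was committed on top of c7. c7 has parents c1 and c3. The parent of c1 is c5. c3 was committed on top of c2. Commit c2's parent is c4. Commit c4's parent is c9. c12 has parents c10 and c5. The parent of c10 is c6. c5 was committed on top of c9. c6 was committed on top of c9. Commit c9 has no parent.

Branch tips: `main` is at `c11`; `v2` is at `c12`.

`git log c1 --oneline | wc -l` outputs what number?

Walking parent pointers from c1: reachable set = {c1, c5, c9}.
That is 3 commits.

3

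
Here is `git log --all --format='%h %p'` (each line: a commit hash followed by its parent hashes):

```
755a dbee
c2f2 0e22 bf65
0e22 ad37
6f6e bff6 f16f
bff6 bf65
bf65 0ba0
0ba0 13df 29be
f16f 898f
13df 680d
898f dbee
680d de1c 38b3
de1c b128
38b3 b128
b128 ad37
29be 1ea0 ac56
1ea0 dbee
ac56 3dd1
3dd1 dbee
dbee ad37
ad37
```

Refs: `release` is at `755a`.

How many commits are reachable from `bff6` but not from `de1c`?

11

Reachable from bff6: {0ba0, 13df, 1ea0, 29be, 38b3, 3dd1, 680d, ac56, ad37, b128, bf65, bff6, dbee, de1c}.
Reachable from de1c: {ad37, b128, de1c}.
In bff6's history but not de1c's: {0ba0, 13df, 1ea0, 29be, 38b3, 3dd1, 680d, ac56, bf65, bff6, dbee} — 11 commits.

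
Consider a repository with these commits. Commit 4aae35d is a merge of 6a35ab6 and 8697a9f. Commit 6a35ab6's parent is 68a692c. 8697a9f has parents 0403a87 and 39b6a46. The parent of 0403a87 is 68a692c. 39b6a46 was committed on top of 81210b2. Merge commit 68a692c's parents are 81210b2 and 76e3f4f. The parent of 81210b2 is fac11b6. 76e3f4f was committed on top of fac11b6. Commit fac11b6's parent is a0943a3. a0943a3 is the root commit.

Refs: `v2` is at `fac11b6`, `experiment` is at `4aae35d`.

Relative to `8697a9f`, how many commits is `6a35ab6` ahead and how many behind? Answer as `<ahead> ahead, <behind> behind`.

Reachable from 6a35ab6: {68a692c, 6a35ab6, 76e3f4f, 81210b2, a0943a3, fac11b6}.
Reachable from 8697a9f: {0403a87, 39b6a46, 68a692c, 76e3f4f, 81210b2, 8697a9f, a0943a3, fac11b6}.
Only in 6a35ab6's history (ahead): {6a35ab6} — 1.
Only in 8697a9f's history (behind): {0403a87, 39b6a46, 8697a9f} — 3.

1 ahead, 3 behind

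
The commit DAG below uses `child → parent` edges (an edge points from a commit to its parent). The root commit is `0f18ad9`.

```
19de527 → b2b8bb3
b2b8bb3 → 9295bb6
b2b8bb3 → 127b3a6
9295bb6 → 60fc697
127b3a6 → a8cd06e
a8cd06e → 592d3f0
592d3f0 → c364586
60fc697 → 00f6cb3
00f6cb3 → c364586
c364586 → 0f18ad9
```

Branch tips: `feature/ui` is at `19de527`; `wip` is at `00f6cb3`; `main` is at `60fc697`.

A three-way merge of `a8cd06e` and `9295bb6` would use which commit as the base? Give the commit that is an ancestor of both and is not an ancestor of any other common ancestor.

Ancestors of a8cd06e: {0f18ad9, 592d3f0, a8cd06e, c364586}.
Ancestors of 9295bb6: {00f6cb3, 0f18ad9, 60fc697, 9295bb6, c364586}.
Common ancestors: {0f18ad9, c364586}.
Among these, c364586 is not an ancestor of any other common ancestor — it is the merge base.

c364586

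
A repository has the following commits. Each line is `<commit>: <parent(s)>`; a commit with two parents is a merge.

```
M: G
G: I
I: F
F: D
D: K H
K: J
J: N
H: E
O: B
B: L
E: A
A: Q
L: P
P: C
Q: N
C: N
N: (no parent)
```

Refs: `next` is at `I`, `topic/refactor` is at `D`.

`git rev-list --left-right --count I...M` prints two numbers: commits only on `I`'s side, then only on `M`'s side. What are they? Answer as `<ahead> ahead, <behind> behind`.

Reachable from I: {A, D, E, F, H, I, J, K, N, Q}.
Reachable from M: {A, D, E, F, G, H, I, J, K, M, N, Q}.
Only in I's history (ahead): {} — 0.
Only in M's history (behind): {G, M} — 2.

0 ahead, 2 behind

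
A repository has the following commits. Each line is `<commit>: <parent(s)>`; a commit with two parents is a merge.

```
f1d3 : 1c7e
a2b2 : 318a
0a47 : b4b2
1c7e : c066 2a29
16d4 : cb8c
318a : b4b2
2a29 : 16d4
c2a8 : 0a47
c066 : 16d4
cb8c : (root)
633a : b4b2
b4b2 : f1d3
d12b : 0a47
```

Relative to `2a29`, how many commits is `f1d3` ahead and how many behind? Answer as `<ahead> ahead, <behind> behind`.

3 ahead, 0 behind

Reachable from f1d3: {16d4, 1c7e, 2a29, c066, cb8c, f1d3}.
Reachable from 2a29: {16d4, 2a29, cb8c}.
Only in f1d3's history (ahead): {1c7e, c066, f1d3} — 3.
Only in 2a29's history (behind): {} — 0.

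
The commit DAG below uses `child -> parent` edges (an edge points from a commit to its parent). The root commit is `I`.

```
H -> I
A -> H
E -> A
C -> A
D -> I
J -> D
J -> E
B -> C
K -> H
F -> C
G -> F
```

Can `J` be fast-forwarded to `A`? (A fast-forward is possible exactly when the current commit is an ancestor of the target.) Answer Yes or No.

No

A fast-forward from J to A is possible iff J is an ancestor of A.
Ancestors of A: {A, H, I}.
J is not among them, so fast-forward is not possible.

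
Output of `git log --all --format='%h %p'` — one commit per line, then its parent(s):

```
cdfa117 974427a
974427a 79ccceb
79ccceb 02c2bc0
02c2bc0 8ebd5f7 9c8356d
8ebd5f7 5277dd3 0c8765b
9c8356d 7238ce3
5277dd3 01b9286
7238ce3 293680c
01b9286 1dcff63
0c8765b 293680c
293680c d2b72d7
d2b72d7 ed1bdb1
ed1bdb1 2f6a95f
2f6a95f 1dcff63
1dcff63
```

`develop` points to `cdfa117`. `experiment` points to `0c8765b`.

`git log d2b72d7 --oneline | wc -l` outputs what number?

Walking parent pointers from d2b72d7: reachable set = {1dcff63, 2f6a95f, d2b72d7, ed1bdb1}.
That is 4 commits.

4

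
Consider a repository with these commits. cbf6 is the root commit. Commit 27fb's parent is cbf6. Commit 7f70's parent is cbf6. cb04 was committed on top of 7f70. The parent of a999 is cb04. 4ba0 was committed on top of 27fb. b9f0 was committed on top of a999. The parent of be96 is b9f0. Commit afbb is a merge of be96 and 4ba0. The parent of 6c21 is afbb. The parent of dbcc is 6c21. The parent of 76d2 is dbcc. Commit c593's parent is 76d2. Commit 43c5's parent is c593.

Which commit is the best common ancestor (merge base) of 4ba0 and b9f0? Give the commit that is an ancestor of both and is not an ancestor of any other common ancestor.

cbf6

Ancestors of 4ba0: {27fb, 4ba0, cbf6}.
Ancestors of b9f0: {7f70, a999, b9f0, cb04, cbf6}.
Common ancestors: {cbf6}.
The only common ancestor is cbf6, so it is the merge base.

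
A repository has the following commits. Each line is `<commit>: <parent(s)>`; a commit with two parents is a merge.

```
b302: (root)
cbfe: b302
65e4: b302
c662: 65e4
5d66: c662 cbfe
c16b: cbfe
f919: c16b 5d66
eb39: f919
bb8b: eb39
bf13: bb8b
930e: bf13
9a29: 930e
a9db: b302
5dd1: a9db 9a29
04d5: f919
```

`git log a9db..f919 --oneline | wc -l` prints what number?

Reachable from f919: {5d66, 65e4, b302, c16b, c662, cbfe, f919}.
Reachable from a9db: {a9db, b302}.
In f919's history but not a9db's: {5d66, 65e4, c16b, c662, cbfe, f919} — 6 commits.

6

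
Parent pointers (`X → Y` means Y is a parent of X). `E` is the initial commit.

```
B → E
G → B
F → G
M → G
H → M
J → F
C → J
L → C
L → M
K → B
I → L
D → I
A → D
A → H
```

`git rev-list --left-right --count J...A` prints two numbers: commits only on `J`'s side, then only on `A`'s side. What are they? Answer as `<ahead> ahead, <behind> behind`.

0 ahead, 7 behind

Reachable from J: {B, E, F, G, J}.
Reachable from A: {A, B, C, D, E, F, G, H, I, J, L, M}.
Only in J's history (ahead): {} — 0.
Only in A's history (behind): {A, C, D, H, I, L, M} — 7.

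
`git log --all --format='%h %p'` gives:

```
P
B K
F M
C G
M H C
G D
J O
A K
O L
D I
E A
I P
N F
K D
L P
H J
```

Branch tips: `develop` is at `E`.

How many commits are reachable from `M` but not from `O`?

Reachable from M: {C, D, G, H, I, J, L, M, O, P}.
Reachable from O: {L, O, P}.
In M's history but not O's: {C, D, G, H, I, J, M} — 7 commits.

7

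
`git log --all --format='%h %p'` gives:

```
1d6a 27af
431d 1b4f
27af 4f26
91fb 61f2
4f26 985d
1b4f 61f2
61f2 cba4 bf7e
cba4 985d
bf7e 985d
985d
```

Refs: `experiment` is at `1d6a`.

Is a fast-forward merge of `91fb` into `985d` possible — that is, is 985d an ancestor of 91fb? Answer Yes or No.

A fast-forward from 985d to 91fb is possible iff 985d is an ancestor of 91fb.
Ancestors of 91fb: {61f2, 91fb, 985d, bf7e, cba4}.
985d is among them, so fast-forward is possible.

Yes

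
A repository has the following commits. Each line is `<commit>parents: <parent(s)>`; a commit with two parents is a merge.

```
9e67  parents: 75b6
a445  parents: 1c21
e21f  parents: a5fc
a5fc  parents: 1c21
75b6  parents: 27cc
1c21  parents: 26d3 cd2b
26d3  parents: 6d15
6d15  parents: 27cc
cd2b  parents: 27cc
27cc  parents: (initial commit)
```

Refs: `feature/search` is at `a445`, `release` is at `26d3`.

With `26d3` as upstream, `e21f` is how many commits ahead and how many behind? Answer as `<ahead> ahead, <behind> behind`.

4 ahead, 0 behind

Reachable from e21f: {1c21, 26d3, 27cc, 6d15, a5fc, cd2b, e21f}.
Reachable from 26d3: {26d3, 27cc, 6d15}.
Only in e21f's history (ahead): {1c21, a5fc, cd2b, e21f} — 4.
Only in 26d3's history (behind): {} — 0.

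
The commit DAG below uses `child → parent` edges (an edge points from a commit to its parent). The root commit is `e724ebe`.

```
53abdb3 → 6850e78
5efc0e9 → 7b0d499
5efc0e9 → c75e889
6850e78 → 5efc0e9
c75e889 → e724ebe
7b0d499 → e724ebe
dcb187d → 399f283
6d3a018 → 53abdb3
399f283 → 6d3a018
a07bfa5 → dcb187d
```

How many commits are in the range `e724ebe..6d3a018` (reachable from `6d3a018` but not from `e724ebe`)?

6

Reachable from 6d3a018: {53abdb3, 5efc0e9, 6850e78, 6d3a018, 7b0d499, c75e889, e724ebe}.
Reachable from e724ebe: {e724ebe}.
In 6d3a018's history but not e724ebe's: {53abdb3, 5efc0e9, 6850e78, 6d3a018, 7b0d499, c75e889} — 6 commits.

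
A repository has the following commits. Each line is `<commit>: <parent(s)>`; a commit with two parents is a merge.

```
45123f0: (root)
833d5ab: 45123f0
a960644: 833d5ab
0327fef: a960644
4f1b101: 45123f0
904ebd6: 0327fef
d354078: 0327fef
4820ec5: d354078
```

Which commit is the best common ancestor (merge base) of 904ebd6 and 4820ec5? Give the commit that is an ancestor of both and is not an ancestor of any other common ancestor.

Ancestors of 904ebd6: {0327fef, 45123f0, 833d5ab, 904ebd6, a960644}.
Ancestors of 4820ec5: {0327fef, 45123f0, 4820ec5, 833d5ab, a960644, d354078}.
Common ancestors: {0327fef, 45123f0, 833d5ab, a960644}.
Among these, 0327fef is not an ancestor of any other common ancestor — it is the merge base.

0327fef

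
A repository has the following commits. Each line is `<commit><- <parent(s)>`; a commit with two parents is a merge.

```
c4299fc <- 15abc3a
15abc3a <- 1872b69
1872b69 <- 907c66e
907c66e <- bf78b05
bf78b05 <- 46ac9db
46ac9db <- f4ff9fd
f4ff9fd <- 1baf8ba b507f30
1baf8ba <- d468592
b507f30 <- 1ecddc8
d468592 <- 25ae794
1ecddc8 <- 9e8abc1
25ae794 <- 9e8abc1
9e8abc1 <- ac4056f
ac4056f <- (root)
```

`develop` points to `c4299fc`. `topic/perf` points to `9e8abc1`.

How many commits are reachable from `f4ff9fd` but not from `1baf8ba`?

Reachable from f4ff9fd: {1baf8ba, 1ecddc8, 25ae794, 9e8abc1, ac4056f, b507f30, d468592, f4ff9fd}.
Reachable from 1baf8ba: {1baf8ba, 25ae794, 9e8abc1, ac4056f, d468592}.
In f4ff9fd's history but not 1baf8ba's: {1ecddc8, b507f30, f4ff9fd} — 3 commits.

3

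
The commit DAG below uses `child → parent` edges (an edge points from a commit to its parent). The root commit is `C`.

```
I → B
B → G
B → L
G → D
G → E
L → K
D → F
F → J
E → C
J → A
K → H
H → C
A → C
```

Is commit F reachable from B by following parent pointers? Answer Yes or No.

Yes

Ancestors of B (commits reachable by following parents): {A, B, C, D, E, F, G, H, J, K, L}.
F is in that set, so it is an ancestor of B.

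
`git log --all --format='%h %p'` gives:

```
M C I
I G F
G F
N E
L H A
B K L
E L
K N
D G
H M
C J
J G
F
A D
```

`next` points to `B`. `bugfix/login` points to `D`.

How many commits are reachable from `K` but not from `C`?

Reachable from K: {A, C, D, E, F, G, H, I, J, K, L, M, N}.
Reachable from C: {C, F, G, J}.
In K's history but not C's: {A, D, E, H, I, K, L, M, N} — 9 commits.

9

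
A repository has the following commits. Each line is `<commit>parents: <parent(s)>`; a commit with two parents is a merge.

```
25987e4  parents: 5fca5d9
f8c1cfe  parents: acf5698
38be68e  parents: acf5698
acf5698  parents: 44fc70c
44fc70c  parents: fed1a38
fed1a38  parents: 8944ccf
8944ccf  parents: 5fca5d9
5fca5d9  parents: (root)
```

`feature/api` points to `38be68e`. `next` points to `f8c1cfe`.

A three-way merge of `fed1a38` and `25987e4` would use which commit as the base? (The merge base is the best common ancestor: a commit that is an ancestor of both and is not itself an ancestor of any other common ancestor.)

5fca5d9

Ancestors of fed1a38: {5fca5d9, 8944ccf, fed1a38}.
Ancestors of 25987e4: {25987e4, 5fca5d9}.
Common ancestors: {5fca5d9}.
The only common ancestor is 5fca5d9, so it is the merge base.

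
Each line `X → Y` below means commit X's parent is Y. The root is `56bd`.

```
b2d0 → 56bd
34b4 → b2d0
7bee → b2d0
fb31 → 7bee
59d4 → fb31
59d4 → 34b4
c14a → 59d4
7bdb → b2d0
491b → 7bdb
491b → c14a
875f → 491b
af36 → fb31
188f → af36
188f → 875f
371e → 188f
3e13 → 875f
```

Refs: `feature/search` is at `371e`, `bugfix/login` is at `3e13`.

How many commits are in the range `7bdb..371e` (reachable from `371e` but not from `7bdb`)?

10

Reachable from 371e: {188f, 34b4, 371e, 491b, 56bd, 59d4, 7bdb, 7bee, 875f, af36, b2d0, c14a, fb31}.
Reachable from 7bdb: {56bd, 7bdb, b2d0}.
In 371e's history but not 7bdb's: {188f, 34b4, 371e, 491b, 59d4, 7bee, 875f, af36, c14a, fb31} — 10 commits.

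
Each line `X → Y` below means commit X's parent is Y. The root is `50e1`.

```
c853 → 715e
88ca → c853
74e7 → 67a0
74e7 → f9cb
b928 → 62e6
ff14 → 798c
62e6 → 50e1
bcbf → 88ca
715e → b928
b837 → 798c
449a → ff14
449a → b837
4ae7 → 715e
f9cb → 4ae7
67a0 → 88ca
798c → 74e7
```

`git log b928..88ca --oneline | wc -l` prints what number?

3

Reachable from 88ca: {50e1, 62e6, 715e, 88ca, b928, c853}.
Reachable from b928: {50e1, 62e6, b928}.
In 88ca's history but not b928's: {715e, 88ca, c853} — 3 commits.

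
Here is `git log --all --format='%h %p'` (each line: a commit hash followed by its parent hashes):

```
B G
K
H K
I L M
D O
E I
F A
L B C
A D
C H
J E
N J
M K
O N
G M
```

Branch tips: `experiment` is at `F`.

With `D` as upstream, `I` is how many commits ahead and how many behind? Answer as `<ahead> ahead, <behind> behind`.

0 ahead, 5 behind

Reachable from I: {B, C, G, H, I, K, L, M}.
Reachable from D: {B, C, D, E, G, H, I, J, K, L, M, N, O}.
Only in I's history (ahead): {} — 0.
Only in D's history (behind): {D, E, J, N, O} — 5.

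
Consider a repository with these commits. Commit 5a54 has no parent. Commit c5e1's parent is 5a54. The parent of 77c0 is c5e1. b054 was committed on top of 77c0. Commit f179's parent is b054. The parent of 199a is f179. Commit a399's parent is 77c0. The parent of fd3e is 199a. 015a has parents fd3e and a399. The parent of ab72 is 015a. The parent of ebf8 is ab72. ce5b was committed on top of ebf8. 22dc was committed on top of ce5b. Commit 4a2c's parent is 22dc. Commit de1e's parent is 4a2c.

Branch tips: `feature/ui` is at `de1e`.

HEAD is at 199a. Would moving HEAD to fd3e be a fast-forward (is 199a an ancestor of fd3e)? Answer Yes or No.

A fast-forward from 199a to fd3e is possible iff 199a is an ancestor of fd3e.
Ancestors of fd3e: {199a, 5a54, 77c0, b054, c5e1, f179, fd3e}.
199a is among them, so fast-forward is possible.

Yes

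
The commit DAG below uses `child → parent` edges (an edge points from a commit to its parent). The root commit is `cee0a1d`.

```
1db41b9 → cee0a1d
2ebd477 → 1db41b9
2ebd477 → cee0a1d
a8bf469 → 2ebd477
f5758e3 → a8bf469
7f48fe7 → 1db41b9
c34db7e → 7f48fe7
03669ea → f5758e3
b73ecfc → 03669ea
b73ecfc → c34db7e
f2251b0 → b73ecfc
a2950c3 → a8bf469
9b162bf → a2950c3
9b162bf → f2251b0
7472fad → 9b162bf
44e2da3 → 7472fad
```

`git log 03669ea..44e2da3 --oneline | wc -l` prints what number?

8

Reachable from 44e2da3: {03669ea, 1db41b9, 2ebd477, 44e2da3, 7472fad, 7f48fe7, 9b162bf, a2950c3, a8bf469, b73ecfc, c34db7e, cee0a1d, f2251b0, f5758e3}.
Reachable from 03669ea: {03669ea, 1db41b9, 2ebd477, a8bf469, cee0a1d, f5758e3}.
In 44e2da3's history but not 03669ea's: {44e2da3, 7472fad, 7f48fe7, 9b162bf, a2950c3, b73ecfc, c34db7e, f2251b0} — 8 commits.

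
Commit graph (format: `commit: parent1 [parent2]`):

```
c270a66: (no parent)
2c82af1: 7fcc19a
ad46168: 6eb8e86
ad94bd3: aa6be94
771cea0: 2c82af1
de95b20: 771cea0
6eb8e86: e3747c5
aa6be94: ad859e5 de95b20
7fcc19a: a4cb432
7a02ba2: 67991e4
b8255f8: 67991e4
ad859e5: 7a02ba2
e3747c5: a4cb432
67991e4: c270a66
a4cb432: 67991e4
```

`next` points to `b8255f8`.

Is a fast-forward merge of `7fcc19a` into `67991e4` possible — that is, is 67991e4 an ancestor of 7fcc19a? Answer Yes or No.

A fast-forward from 67991e4 to 7fcc19a is possible iff 67991e4 is an ancestor of 7fcc19a.
Ancestors of 7fcc19a: {67991e4, 7fcc19a, a4cb432, c270a66}.
67991e4 is among them, so fast-forward is possible.

Yes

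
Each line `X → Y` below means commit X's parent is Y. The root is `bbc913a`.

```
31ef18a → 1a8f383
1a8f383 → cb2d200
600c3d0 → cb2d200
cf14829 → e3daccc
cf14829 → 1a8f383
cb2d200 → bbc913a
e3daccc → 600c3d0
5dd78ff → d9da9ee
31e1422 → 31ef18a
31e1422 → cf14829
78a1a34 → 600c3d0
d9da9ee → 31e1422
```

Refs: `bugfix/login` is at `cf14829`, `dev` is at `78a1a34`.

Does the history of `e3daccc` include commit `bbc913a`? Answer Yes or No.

Ancestors of e3daccc (commits reachable by following parents): {600c3d0, bbc913a, cb2d200, e3daccc}.
bbc913a is in that set, so it is an ancestor of e3daccc.

Yes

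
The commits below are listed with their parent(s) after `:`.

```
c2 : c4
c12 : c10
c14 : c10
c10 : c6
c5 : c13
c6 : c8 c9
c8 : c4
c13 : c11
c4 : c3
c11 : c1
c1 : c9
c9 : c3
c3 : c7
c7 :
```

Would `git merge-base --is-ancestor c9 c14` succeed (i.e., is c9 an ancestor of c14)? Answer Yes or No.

Yes

Ancestors of c14 (commits reachable by following parents): {c10, c14, c3, c4, c6, c7, c8, c9}.
c9 is in that set, so it is an ancestor of c14.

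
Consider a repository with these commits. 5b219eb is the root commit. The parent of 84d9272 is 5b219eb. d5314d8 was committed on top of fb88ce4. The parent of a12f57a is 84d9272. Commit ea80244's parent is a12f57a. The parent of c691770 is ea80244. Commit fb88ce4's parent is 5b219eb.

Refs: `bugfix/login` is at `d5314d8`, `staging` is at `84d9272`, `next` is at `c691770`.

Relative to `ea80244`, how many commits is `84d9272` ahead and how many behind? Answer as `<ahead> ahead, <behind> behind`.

0 ahead, 2 behind

Reachable from 84d9272: {5b219eb, 84d9272}.
Reachable from ea80244: {5b219eb, 84d9272, a12f57a, ea80244}.
Only in 84d9272's history (ahead): {} — 0.
Only in ea80244's history (behind): {a12f57a, ea80244} — 2.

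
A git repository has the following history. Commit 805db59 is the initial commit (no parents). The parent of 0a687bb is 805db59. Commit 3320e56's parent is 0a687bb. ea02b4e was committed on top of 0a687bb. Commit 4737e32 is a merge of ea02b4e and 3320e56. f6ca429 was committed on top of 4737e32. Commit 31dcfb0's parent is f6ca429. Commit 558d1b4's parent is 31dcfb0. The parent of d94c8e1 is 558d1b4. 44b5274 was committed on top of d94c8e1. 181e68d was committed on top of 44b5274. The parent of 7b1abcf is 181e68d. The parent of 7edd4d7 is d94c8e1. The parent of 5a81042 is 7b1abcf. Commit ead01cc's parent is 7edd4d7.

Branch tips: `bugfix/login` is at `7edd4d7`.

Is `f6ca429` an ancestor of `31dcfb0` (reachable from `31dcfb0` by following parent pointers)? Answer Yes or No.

Yes

Ancestors of 31dcfb0 (commits reachable by following parents): {0a687bb, 31dcfb0, 3320e56, 4737e32, 805db59, ea02b4e, f6ca429}.
f6ca429 is in that set, so it is an ancestor of 31dcfb0.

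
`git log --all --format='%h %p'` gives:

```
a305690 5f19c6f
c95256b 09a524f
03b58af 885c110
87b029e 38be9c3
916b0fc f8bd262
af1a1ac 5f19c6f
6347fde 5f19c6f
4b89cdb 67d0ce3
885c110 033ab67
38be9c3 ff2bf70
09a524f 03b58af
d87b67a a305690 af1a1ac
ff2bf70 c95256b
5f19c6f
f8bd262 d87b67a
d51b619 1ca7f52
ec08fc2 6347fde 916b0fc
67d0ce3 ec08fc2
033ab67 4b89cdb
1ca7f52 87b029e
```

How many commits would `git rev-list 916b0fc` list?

Walking parent pointers from 916b0fc: reachable set = {5f19c6f, 916b0fc, a305690, af1a1ac, d87b67a, f8bd262}.
That is 6 commits.

6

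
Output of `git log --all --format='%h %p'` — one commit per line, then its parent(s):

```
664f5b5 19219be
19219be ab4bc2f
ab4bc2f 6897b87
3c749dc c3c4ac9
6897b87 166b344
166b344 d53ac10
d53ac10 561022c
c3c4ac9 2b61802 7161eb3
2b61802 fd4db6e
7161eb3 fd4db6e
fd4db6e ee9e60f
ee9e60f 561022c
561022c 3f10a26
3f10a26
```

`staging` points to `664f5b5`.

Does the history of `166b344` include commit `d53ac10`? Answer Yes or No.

Ancestors of 166b344 (commits reachable by following parents): {166b344, 3f10a26, 561022c, d53ac10}.
d53ac10 is in that set, so it is an ancestor of 166b344.

Yes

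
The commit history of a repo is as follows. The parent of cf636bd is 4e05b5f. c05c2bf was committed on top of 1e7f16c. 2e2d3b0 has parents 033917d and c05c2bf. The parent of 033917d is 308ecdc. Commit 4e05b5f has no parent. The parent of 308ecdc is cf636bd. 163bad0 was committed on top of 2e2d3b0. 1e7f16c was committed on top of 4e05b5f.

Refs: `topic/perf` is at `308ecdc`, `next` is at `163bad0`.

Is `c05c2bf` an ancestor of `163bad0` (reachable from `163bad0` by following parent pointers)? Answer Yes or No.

Ancestors of 163bad0 (commits reachable by following parents): {033917d, 163bad0, 1e7f16c, 2e2d3b0, 308ecdc, 4e05b5f, c05c2bf, cf636bd}.
c05c2bf is in that set, so it is an ancestor of 163bad0.

Yes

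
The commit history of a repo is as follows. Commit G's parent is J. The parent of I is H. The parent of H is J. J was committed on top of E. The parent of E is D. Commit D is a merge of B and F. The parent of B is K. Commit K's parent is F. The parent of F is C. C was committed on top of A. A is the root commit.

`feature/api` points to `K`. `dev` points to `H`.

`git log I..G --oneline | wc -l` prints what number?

1

Reachable from G: {A, B, C, D, E, F, G, J, K}.
Reachable from I: {A, B, C, D, E, F, H, I, J, K}.
In G's history but not I's: {G} — 1 commit.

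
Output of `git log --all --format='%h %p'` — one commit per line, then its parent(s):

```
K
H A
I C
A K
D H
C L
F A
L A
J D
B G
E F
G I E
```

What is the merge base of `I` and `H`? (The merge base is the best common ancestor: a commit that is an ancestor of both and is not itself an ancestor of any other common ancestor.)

A

Ancestors of I: {A, C, I, K, L}.
Ancestors of H: {A, H, K}.
Common ancestors: {A, K}.
Among these, A is not an ancestor of any other common ancestor — it is the merge base.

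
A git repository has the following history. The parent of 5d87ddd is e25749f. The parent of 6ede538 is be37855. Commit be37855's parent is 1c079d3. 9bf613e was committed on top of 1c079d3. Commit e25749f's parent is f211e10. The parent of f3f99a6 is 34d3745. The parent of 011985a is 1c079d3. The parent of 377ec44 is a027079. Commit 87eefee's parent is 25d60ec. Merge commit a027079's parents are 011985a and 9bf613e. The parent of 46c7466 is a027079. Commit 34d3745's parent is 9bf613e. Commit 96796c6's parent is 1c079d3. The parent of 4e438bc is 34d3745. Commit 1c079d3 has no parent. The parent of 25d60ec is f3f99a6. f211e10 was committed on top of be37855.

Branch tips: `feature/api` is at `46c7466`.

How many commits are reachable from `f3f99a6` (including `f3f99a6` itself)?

Walking parent pointers from f3f99a6: reachable set = {1c079d3, 34d3745, 9bf613e, f3f99a6}.
That is 4 commits.

4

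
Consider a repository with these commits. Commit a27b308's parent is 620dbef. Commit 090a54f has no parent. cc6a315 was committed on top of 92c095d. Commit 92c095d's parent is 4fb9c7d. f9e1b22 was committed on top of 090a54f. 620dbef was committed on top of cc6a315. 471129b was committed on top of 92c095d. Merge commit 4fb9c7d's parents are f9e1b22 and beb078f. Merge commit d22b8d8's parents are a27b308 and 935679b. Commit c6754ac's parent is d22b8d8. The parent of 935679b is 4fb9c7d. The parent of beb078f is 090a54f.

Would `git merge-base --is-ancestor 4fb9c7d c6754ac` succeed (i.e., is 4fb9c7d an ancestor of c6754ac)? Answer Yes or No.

Yes

Ancestors of c6754ac (commits reachable by following parents): {090a54f, 4fb9c7d, 620dbef, 92c095d, 935679b, a27b308, beb078f, c6754ac, cc6a315, d22b8d8, f9e1b22}.
4fb9c7d is in that set, so it is an ancestor of c6754ac.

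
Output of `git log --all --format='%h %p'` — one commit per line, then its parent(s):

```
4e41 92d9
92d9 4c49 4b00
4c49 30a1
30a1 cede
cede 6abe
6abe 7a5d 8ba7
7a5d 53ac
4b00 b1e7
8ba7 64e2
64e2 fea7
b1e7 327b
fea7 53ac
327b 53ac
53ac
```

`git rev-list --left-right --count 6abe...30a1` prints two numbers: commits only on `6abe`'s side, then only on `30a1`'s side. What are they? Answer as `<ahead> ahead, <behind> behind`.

0 ahead, 2 behind

Reachable from 6abe: {53ac, 64e2, 6abe, 7a5d, 8ba7, fea7}.
Reachable from 30a1: {30a1, 53ac, 64e2, 6abe, 7a5d, 8ba7, cede, fea7}.
Only in 6abe's history (ahead): {} — 0.
Only in 30a1's history (behind): {30a1, cede} — 2.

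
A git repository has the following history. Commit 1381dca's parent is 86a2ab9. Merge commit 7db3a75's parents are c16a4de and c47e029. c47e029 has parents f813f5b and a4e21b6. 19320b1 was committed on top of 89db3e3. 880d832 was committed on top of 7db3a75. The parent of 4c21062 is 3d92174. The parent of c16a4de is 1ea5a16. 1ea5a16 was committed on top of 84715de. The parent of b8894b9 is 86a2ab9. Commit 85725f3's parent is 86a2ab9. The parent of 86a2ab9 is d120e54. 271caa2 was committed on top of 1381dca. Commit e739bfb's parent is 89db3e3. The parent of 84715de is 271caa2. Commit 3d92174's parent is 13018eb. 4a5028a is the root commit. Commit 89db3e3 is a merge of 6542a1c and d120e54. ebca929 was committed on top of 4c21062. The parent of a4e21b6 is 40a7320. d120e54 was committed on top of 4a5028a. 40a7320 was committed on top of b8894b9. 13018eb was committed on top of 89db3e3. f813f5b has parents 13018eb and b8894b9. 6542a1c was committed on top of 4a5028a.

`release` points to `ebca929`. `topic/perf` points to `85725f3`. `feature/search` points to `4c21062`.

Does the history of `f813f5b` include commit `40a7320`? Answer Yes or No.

No

Ancestors of f813f5b: {13018eb, 4a5028a, 6542a1c, 86a2ab9, 89db3e3, b8894b9, d120e54, f813f5b}.
40a7320 is not in that set, so it is not an ancestor of f813f5b.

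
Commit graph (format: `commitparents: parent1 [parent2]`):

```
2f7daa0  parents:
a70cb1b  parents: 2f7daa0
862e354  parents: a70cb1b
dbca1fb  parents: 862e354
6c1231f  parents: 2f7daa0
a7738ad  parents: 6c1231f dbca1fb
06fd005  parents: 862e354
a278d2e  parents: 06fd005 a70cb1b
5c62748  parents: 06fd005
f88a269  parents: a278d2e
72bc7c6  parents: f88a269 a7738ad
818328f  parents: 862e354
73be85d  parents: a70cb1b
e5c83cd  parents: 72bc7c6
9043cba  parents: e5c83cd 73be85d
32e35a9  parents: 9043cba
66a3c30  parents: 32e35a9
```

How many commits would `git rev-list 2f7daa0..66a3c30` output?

14

Reachable from 66a3c30: {06fd005, 2f7daa0, 32e35a9, 66a3c30, 6c1231f, 72bc7c6, 73be85d, 862e354, 9043cba, a278d2e, a70cb1b, a7738ad, dbca1fb, e5c83cd, f88a269}.
Reachable from 2f7daa0: {2f7daa0}.
In 66a3c30's history but not 2f7daa0's: {06fd005, 32e35a9, 66a3c30, 6c1231f, 72bc7c6, 73be85d, 862e354, 9043cba, a278d2e, a70cb1b, a7738ad, dbca1fb, e5c83cd, f88a269} — 14 commits.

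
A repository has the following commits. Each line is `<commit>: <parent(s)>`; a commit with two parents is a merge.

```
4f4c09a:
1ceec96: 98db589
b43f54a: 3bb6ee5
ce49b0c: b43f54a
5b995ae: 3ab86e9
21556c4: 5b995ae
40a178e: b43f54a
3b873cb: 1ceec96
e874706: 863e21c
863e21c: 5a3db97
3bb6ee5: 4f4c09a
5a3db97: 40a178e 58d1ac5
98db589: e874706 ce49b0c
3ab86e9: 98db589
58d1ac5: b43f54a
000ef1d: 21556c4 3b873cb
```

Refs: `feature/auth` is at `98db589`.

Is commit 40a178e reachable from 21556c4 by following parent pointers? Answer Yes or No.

Yes

Ancestors of 21556c4 (commits reachable by following parents): {21556c4, 3ab86e9, 3bb6ee5, 40a178e, 4f4c09a, 58d1ac5, 5a3db97, 5b995ae, 863e21c, 98db589, b43f54a, ce49b0c, e874706}.
40a178e is in that set, so it is an ancestor of 21556c4.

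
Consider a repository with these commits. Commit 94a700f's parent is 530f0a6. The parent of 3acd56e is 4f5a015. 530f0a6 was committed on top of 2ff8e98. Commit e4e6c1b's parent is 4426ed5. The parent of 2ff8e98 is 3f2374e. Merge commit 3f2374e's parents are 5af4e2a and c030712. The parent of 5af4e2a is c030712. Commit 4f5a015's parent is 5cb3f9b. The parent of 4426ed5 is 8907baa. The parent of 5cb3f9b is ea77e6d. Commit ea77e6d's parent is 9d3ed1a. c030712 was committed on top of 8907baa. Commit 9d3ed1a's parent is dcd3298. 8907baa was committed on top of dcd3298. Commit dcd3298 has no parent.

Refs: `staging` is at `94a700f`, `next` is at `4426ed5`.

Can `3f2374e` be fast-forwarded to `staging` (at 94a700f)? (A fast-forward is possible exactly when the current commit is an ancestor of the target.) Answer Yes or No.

Yes

A fast-forward from 3f2374e to 94a700f is possible iff 3f2374e is an ancestor of 94a700f.
Ancestors of 94a700f: {2ff8e98, 3f2374e, 530f0a6, 5af4e2a, 8907baa, 94a700f, c030712, dcd3298}.
3f2374e is among them, so fast-forward is possible.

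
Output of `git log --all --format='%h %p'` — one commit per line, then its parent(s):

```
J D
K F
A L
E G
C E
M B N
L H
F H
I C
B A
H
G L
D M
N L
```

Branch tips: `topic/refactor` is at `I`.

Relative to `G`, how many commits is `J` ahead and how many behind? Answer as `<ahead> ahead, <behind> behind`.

6 ahead, 1 behind

Reachable from J: {A, B, D, H, J, L, M, N}.
Reachable from G: {G, H, L}.
Only in J's history (ahead): {A, B, D, J, M, N} — 6.
Only in G's history (behind): {G} — 1.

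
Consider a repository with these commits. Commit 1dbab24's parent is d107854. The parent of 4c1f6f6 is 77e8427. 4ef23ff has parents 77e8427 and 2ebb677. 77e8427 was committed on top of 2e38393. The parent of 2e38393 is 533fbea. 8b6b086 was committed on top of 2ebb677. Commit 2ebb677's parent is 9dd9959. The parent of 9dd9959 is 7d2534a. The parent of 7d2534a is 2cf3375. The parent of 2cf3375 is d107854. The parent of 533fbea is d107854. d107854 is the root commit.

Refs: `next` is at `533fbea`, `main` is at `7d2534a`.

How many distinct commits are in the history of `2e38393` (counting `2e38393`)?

Walking parent pointers from 2e38393: reachable set = {2e38393, 533fbea, d107854}.
That is 3 commits.

3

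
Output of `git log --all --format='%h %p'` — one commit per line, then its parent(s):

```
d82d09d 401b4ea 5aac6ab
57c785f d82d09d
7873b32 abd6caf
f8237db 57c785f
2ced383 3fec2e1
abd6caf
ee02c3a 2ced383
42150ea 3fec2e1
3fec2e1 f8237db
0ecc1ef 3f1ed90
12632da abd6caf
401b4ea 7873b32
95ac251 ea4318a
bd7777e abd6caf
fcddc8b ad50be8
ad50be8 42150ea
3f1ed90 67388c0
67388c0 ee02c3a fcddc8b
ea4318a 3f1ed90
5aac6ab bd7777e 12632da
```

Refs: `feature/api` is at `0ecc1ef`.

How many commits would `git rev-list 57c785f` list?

8

Walking parent pointers from 57c785f: reachable set = {12632da, 401b4ea, 57c785f, 5aac6ab, 7873b32, abd6caf, bd7777e, d82d09d}.
That is 8 commits.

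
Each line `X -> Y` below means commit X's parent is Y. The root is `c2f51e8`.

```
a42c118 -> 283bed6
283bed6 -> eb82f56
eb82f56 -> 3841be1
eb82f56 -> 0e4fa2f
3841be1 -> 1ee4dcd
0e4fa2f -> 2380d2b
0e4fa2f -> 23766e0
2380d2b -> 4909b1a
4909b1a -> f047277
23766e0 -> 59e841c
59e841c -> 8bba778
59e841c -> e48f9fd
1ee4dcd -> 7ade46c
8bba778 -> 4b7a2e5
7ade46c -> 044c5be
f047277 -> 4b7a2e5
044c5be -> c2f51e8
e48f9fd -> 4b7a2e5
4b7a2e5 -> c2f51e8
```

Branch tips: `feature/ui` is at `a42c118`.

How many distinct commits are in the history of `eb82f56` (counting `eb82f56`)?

15

Walking parent pointers from eb82f56: reachable set = {044c5be, 0e4fa2f, 1ee4dcd, 23766e0, 2380d2b, 3841be1, 4909b1a, 4b7a2e5, 59e841c, 7ade46c, 8bba778, c2f51e8, e48f9fd, eb82f56, f047277}.
That is 15 commits.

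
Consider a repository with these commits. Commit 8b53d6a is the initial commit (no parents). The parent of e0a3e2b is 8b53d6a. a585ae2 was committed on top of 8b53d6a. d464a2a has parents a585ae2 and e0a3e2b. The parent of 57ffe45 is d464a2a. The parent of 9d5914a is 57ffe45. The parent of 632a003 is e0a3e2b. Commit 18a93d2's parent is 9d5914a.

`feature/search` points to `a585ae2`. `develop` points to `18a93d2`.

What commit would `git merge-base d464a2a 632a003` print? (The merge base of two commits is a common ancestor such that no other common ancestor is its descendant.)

Ancestors of d464a2a: {8b53d6a, a585ae2, d464a2a, e0a3e2b}.
Ancestors of 632a003: {632a003, 8b53d6a, e0a3e2b}.
Common ancestors: {8b53d6a, e0a3e2b}.
Among these, e0a3e2b is not an ancestor of any other common ancestor — it is the merge base.

e0a3e2b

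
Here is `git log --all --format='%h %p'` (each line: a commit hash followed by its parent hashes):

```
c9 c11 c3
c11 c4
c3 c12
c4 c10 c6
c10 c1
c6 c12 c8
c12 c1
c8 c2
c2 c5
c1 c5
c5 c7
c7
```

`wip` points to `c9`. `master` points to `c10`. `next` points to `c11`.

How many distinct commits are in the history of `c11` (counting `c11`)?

Walking parent pointers from c11: reachable set = {c1, c10, c11, c12, c2, c4, c5, c6, c7, c8}.
That is 10 commits.

10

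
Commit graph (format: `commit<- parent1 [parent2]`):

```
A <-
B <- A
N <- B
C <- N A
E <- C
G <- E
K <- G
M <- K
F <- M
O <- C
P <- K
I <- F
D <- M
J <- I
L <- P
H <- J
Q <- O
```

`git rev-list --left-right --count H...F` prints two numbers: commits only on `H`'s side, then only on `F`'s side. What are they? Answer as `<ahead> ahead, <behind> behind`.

Reachable from H: {A, B, C, E, F, G, H, I, J, K, M, N}.
Reachable from F: {A, B, C, E, F, G, K, M, N}.
Only in H's history (ahead): {H, I, J} — 3.
Only in F's history (behind): {} — 0.

3 ahead, 0 behind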